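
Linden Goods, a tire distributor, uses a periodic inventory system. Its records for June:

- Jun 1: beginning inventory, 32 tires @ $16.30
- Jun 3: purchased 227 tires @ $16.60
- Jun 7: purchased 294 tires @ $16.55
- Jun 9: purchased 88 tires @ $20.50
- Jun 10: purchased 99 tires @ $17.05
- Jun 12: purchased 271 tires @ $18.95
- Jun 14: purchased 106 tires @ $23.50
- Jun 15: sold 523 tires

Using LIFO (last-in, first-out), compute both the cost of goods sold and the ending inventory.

Jun 15, 523 sold [LIFO — newest first]: 106 @ $23.50 + 271 @ $18.95 + 99 @ $17.05 + 47 @ $20.50 = $10,277.90
Ending inventory: 32 @ $16.30 + 227 @ $16.60 + 294 @ $16.55 + 41 @ $20.50 = $9,996.00

COGS = $10,277.90; ending inventory = $9,996.00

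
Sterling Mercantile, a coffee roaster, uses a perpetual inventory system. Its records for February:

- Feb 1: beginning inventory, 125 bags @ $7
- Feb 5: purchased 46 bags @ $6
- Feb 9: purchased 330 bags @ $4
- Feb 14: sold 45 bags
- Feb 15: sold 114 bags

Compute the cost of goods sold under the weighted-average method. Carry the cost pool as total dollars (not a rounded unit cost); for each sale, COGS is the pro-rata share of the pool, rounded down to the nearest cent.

After Feb 1: 125 on hand, pool $875.00 (≈ $7.0000 each)
After Feb 5: 171 on hand, pool $1,151.00 (≈ $6.7310 each)
After Feb 9: 501 on hand, pool $2,471.00 (≈ $4.9321 each)
Feb 14, sell 45: 45/501 × $2,471.00 → $221.94
Feb 15, sell 114: 114/456 × $2,249.06 → $562.26
Total COGS = $221.94 + $562.26 = $784.20
Ending inventory (cost pool remaining) = $1,686.80

COGS = $784.20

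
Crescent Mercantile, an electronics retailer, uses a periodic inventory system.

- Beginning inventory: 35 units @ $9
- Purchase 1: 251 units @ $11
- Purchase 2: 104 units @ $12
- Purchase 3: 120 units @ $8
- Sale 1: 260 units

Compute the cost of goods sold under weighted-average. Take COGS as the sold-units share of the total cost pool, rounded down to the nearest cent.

COGS = $2,693.80

Sale 1, sell 260: 260/510 × $5,284.00 → $2,693.80
Ending inventory (cost pool remaining) = $2,590.20
Check: goods available $5,284.00 = COGS $2,693.80 + ending $2,590.20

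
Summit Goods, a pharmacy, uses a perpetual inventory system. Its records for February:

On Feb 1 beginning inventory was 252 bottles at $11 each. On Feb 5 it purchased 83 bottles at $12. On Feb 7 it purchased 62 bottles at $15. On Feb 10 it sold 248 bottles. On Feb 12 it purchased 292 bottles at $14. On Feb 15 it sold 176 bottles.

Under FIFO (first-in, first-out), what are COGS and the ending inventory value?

COGS = $5,076; ending inventory = $3,710

Feb 10, 248 sold [FIFO — oldest first]: 248 @ $11 = $2,728
Feb 15, 176 sold [FIFO — oldest first]: 4 @ $11 + 83 @ $12 + 62 @ $15 + 27 @ $14 = $2,348
Total COGS = $2,728 + $2,348 = $5,076
Ending inventory: 265 @ $14 = $3,710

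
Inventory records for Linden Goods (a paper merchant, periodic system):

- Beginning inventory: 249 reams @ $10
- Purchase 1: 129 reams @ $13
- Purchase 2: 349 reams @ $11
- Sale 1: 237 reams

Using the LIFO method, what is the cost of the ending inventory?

Ending inventory = $5,399

Sale 1 (237) [LIFO — newest first]: 237 @ $11 = $2,607
Ending inventory: 249 @ $10 + 129 @ $13 + 112 @ $11 = $5,399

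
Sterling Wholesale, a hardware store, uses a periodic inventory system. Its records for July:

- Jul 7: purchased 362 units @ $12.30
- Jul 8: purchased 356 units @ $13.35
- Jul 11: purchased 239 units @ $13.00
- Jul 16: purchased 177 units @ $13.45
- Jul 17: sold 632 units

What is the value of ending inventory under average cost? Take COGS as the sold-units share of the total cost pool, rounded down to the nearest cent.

Ending inventory = $6,504.25

Jul 17, sell 632: 632/1134 × $14,692.85 → $8,188.60
Ending inventory (cost pool remaining) = $6,504.25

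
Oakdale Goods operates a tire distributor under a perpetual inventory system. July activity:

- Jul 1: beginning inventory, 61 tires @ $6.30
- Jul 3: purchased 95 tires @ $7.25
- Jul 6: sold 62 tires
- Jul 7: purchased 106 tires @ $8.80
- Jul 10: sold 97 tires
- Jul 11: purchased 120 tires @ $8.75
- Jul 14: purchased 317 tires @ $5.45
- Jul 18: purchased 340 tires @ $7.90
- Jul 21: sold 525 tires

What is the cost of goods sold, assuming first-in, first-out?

Jul 6, 62 sold [FIFO — oldest first]: 61 @ $6.30 + 1 @ $7.25 = $391.55
Jul 10, 97 sold [FIFO — oldest first]: 94 @ $7.25 + 3 @ $8.80 = $707.90
Jul 21, 525 sold [FIFO — oldest first]: 103 @ $8.80 + 120 @ $8.75 + 302 @ $5.45 = $3,602.30
Total COGS = $391.55 + $707.90 + $3,602.30 = $4,701.75
Ending inventory: 15 @ $5.45 + 340 @ $7.90 = $2,767.75
Check: goods available $7,469.50 = COGS $4,701.75 + ending $2,767.75

COGS = $4,701.75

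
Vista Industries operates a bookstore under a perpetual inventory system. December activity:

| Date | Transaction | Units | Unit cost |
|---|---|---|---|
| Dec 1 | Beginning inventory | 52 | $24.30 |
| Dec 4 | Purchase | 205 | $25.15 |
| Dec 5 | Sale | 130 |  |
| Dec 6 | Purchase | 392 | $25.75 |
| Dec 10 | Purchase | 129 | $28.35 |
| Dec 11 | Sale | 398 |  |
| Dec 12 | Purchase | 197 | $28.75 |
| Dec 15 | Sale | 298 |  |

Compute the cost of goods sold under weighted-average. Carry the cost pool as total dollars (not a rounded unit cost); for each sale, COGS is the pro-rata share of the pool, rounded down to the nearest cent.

After Dec 1: 52 on hand, pool $1,263.60 (≈ $24.3000 each)
After Dec 4: 257 on hand, pool $6,419.35 (≈ $24.9780 each)
Dec 5, sell 130: 130/257 × $6,419.35 → $3,247.14
After Dec 6: 519 on hand, pool $13,266.21 (≈ $25.5611 each)
After Dec 10: 648 on hand, pool $16,923.36 (≈ $26.1163 each)
Dec 11, sell 398: 398/648 × $16,923.36 → $10,394.28
After Dec 12: 447 on hand, pool $12,192.83 (≈ $27.2770 each)
Dec 15, sell 298: 298/447 × $12,192.83 → $8,128.55
Total COGS = $3,247.14 + $10,394.28 + $8,128.55 = $21,769.97
Ending inventory (cost pool remaining) = $4,064.28

COGS = $21,769.97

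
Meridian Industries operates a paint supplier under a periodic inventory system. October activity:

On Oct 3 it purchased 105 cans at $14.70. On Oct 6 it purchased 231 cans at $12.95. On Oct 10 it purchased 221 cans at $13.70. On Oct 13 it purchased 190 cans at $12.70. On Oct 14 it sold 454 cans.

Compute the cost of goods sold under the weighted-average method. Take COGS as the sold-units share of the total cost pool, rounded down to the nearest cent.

COGS = $6,062.84

Oct 14, sell 454: 454/747 × $9,975.65 → $6,062.84
Ending inventory (cost pool remaining) = $3,912.81
Check: goods available $9,975.65 = COGS $6,062.84 + ending $3,912.81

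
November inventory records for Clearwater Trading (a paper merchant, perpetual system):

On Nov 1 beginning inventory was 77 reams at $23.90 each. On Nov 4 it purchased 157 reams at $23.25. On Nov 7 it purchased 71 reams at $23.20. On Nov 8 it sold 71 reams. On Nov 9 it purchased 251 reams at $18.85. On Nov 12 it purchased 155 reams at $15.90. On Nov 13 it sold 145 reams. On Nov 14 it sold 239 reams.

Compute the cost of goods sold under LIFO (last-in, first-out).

Nov 8, 71 sold [LIFO — newest first]: 71 @ $23.20 = $1,647.20
Nov 13, 145 sold [LIFO — newest first]: 145 @ $15.90 = $2,305.50
Nov 14, 239 sold [LIFO — newest first]: 10 @ $15.90 + 229 @ $18.85 = $4,475.65
Total COGS = $1,647.20 + $2,305.50 + $4,475.65 = $8,428.35
Ending inventory: 77 @ $23.90 + 157 @ $23.25 + 22 @ $18.85 = $5,905.25

COGS = $8,428.35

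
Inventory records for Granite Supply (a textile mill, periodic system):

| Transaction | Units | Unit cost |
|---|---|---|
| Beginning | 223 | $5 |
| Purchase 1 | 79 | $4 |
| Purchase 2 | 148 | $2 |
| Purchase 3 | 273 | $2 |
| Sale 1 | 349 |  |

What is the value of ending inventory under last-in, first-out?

Ending inventory = $1,575

Sale 1 (349) [LIFO — newest first]: 273 @ $2 + 76 @ $2 = $698
Ending inventory: 223 @ $5 + 79 @ $4 + 72 @ $2 = $1,575
Check: goods available $2,273 = COGS $698 + ending $1,575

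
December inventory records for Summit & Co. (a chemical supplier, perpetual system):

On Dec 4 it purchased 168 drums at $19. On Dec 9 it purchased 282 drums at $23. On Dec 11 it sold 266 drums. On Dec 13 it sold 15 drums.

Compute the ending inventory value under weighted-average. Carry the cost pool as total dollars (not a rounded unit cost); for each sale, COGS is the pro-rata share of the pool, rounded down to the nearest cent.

After Dec 4: 168 on hand, pool $3,192.00 (≈ $19.0000 each)
After Dec 9: 450 on hand, pool $9,678.00 (≈ $21.5067 each)
Dec 11, sell 266: 266/450 × $9,678.00 → $5,720.77
Dec 13, sell 15: 15/184 × $3,957.23 → $322.60
Total COGS = $5,720.77 + $322.60 = $6,043.37
Ending inventory (cost pool remaining) = $3,634.63
Check: goods available $9,678.00 = COGS $6,043.37 + ending $3,634.63

Ending inventory = $3,634.63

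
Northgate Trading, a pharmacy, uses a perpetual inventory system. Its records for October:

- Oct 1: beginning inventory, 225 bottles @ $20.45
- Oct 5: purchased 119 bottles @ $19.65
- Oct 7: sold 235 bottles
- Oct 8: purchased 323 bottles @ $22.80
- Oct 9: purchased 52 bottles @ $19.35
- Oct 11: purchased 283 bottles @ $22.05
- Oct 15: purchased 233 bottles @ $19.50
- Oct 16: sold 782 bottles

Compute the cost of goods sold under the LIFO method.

COGS = $21,379.60

Oct 7, 235 sold [LIFO — newest first]: 119 @ $19.65 + 116 @ $20.45 = $4,710.55
Oct 16, 782 sold [LIFO — newest first]: 233 @ $19.50 + 283 @ $22.05 + 52 @ $19.35 + 214 @ $22.80 = $16,669.05
Total COGS = $4,710.55 + $16,669.05 = $21,379.60
Ending inventory: 109 @ $20.45 + 109 @ $22.80 = $4,714.25
Check: goods available $26,093.85 = COGS $21,379.60 + ending $4,714.25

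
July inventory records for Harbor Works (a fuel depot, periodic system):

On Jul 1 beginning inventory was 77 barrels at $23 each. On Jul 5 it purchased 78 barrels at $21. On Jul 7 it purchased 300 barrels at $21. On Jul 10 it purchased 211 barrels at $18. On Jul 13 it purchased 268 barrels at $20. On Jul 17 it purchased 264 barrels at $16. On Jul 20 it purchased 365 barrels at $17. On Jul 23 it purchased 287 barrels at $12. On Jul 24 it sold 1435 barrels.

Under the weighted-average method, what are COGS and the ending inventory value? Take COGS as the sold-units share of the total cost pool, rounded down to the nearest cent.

COGS = $25,395.62; ending inventory = $7,344.38

Jul 24, sell 1435: 1435/1850 × $32,740.00 → $25,395.62
Ending inventory (cost pool remaining) = $7,344.38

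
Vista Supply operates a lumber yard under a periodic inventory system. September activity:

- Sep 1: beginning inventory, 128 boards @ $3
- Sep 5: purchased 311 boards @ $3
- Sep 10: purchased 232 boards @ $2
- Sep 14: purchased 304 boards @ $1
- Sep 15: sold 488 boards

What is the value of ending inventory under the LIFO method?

Ending inventory = $1,413

Sep 15, 488 sold [LIFO — newest first]: 304 @ $1 + 184 @ $2 = $672
Ending inventory: 128 @ $3 + 311 @ $3 + 48 @ $2 = $1,413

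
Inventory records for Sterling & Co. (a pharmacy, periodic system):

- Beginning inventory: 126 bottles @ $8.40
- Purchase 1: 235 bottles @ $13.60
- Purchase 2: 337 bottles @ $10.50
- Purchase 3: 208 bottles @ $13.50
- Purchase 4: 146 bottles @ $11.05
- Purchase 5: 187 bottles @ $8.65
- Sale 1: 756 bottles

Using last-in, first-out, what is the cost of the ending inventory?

Sale 1 (756) [LIFO — newest first]: 187 @ $8.65 + 146 @ $11.05 + 208 @ $13.50 + 215 @ $10.50 = $8,296.35
Ending inventory: 126 @ $8.40 + 235 @ $13.60 + 122 @ $10.50 = $5,535.40
Check: goods available $13,831.75 = COGS $8,296.35 + ending $5,535.40

Ending inventory = $5,535.40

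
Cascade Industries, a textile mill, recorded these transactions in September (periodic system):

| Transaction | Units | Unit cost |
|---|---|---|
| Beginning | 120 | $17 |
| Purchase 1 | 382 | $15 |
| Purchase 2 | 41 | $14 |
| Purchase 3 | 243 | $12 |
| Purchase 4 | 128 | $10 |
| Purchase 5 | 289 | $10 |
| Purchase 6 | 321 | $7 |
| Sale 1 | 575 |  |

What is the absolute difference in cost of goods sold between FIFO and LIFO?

FIFO COGS: 120 @ $17 + 382 @ $15 + 41 @ $14 + 32 @ $12 = $8,728
LIFO COGS: 321 @ $7 + 254 @ $10 = $4,787
Difference = |$8,728 − $4,787| = $3,941

$3,941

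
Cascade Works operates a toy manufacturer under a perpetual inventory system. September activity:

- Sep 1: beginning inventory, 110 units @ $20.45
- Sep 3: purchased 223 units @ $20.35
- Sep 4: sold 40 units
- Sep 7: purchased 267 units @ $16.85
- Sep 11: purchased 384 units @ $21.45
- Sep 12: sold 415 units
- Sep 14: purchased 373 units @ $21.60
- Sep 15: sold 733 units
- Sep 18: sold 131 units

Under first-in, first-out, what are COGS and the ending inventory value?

COGS = $26,759.30; ending inventory = $820.80

Sep 4, 40 sold [FIFO — oldest first]: 40 @ $20.45 = $818.00
Sep 12, 415 sold [FIFO — oldest first]: 70 @ $20.45 + 223 @ $20.35 + 122 @ $16.85 = $8,025.25
Sep 15, 733 sold [FIFO — oldest first]: 145 @ $16.85 + 384 @ $21.45 + 204 @ $21.60 = $15,086.45
Sep 18, 131 sold [FIFO — oldest first]: 131 @ $21.60 = $2,829.60
Total COGS = $818.00 + $8,025.25 + $15,086.45 + $2,829.60 = $26,759.30
Ending inventory: 38 @ $21.60 = $820.80
Check: goods available $27,580.10 = COGS $26,759.30 + ending $820.80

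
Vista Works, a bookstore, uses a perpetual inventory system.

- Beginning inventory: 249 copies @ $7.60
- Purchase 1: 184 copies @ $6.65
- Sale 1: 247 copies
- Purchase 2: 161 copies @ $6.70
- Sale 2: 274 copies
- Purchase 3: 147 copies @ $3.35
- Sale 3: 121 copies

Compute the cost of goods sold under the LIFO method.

COGS = $4,045.25

Sale 1 (247) [LIFO — newest first]: 184 @ $6.65 + 63 @ $7.60 = $1,702.40
Sale 2 (274) [LIFO — newest first]: 161 @ $6.70 + 113 @ $7.60 = $1,937.50
Sale 3 (121) [LIFO — newest first]: 121 @ $3.35 = $405.35
Total COGS = $1,702.40 + $1,937.50 + $405.35 = $4,045.25
Ending inventory: 73 @ $7.60 + 26 @ $3.35 = $641.90
Check: goods available $4,687.15 = COGS $4,045.25 + ending $641.90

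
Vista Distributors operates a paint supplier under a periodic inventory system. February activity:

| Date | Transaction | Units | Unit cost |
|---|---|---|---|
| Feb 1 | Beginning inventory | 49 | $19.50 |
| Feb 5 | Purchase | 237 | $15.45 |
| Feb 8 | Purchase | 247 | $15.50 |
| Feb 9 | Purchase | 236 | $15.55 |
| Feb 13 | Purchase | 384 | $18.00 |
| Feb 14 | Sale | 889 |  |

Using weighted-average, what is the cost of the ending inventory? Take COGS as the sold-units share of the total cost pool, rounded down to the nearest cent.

Ending inventory = $4,356.68

Feb 14, sell 889: 889/1153 × $19,027.45 → $14,670.77
Ending inventory (cost pool remaining) = $4,356.68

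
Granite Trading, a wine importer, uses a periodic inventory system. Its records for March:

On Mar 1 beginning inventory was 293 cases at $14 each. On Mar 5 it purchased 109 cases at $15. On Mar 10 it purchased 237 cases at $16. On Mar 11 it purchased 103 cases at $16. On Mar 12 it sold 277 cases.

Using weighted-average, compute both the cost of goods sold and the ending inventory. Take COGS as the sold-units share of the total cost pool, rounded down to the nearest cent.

COGS = $4,172.54; ending inventory = $7,004.46

Mar 12, sell 277: 277/742 × $11,177.00 → $4,172.54
Ending inventory (cost pool remaining) = $7,004.46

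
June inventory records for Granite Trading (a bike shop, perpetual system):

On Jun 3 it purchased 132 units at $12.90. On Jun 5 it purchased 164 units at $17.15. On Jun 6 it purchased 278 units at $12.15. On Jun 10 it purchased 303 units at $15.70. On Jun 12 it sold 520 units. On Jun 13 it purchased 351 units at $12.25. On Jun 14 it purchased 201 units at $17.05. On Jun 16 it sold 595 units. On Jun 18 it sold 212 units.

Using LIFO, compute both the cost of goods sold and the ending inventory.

Jun 12, 520 sold [LIFO — newest first]: 303 @ $15.70 + 217 @ $12.15 = $7,393.65
Jun 16, 595 sold [LIFO — newest first]: 201 @ $17.05 + 351 @ $12.25 + 43 @ $12.15 = $8,249.25
Jun 18, 212 sold [LIFO — newest first]: 18 @ $12.15 + 164 @ $17.15 + 30 @ $12.90 = $3,418.30
Total COGS = $7,393.65 + $8,249.25 + $3,418.30 = $19,061.20
Ending inventory: 102 @ $12.90 = $1,315.80
Check: goods available $20,377.00 = COGS $19,061.20 + ending $1,315.80

COGS = $19,061.20; ending inventory = $1,315.80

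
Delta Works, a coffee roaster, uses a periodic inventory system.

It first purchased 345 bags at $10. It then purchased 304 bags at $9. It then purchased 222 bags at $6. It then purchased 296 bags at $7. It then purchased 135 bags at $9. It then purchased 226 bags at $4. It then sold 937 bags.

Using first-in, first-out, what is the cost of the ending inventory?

Sale 1 (937) [FIFO — oldest first]: 345 @ $10 + 304 @ $9 + 222 @ $6 + 66 @ $7 = $7,980
Ending inventory: 230 @ $7 + 135 @ $9 + 226 @ $4 = $3,729
Check: goods available $11,709 = COGS $7,980 + ending $3,729

Ending inventory = $3,729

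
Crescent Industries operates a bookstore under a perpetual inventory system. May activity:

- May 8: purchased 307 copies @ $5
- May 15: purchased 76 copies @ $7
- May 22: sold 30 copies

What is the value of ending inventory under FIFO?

May 22, 30 sold [FIFO — oldest first]: 30 @ $5 = $150
Ending inventory: 277 @ $5 + 76 @ $7 = $1,917
Check: goods available $2,067 = COGS $150 + ending $1,917

Ending inventory = $1,917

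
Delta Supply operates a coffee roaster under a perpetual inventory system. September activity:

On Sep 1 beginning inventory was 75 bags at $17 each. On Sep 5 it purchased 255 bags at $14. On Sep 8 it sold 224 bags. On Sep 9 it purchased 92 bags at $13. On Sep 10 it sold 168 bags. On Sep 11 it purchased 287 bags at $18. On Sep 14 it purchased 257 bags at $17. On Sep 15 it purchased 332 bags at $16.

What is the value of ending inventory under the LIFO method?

Ending inventory = $15,357

Sep 8, 224 sold [LIFO — newest first]: 224 @ $14 = $3,136
Sep 10, 168 sold [LIFO — newest first]: 92 @ $13 + 31 @ $14 + 45 @ $17 = $2,395
Total COGS = $3,136 + $2,395 = $5,531
Ending inventory: 30 @ $17 + 287 @ $18 + 257 @ $17 + 332 @ $16 = $15,357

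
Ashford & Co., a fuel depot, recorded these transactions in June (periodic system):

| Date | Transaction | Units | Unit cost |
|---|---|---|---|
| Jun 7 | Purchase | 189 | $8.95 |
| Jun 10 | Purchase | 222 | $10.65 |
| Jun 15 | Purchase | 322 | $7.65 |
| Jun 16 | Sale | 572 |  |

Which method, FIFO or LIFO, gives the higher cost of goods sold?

FIFO

FIFO COGS: 189 @ $8.95 + 222 @ $10.65 + 161 @ $7.65 = $5,287.50
LIFO COGS: 322 @ $7.65 + 222 @ $10.65 + 28 @ $8.95 = $5,078.20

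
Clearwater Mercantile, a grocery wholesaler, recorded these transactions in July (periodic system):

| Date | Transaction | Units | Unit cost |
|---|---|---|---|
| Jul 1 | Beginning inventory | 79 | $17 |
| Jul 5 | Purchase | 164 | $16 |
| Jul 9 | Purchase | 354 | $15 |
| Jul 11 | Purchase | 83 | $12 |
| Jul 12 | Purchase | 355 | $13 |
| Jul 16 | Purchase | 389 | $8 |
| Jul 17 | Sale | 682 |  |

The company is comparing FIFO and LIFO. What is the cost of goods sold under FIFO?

COGS = $10,299

FIFO COGS: 79 @ $17 + 164 @ $16 + 354 @ $15 + 83 @ $12 + 2 @ $13 = $10,299
LIFO COGS: 389 @ $8 + 293 @ $13 = $6,921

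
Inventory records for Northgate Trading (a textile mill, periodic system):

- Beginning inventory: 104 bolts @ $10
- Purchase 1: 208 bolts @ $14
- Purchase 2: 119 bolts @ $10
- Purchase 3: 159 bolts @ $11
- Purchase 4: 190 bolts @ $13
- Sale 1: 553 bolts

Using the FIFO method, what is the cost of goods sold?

COGS = $6,484

Sale 1 (553) [FIFO — oldest first]: 104 @ $10 + 208 @ $14 + 119 @ $10 + 122 @ $11 = $6,484
Ending inventory: 37 @ $11 + 190 @ $13 = $2,877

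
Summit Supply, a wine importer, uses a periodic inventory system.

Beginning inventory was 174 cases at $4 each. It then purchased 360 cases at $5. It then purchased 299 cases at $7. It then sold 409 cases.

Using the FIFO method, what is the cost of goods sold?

Sale 1 (409) [FIFO — oldest first]: 174 @ $4 + 235 @ $5 = $1,871
Ending inventory: 125 @ $5 + 299 @ $7 = $2,718

COGS = $1,871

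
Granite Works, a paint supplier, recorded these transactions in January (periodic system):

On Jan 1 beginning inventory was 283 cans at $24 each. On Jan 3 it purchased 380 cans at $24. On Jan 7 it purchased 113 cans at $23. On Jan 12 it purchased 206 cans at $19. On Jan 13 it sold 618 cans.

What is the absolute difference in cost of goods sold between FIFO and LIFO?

$1,143

FIFO COGS: 283 @ $24 + 335 @ $24 = $14,832
LIFO COGS: 206 @ $19 + 113 @ $23 + 299 @ $24 = $13,689
Difference = |$14,832 − $13,689| = $1,143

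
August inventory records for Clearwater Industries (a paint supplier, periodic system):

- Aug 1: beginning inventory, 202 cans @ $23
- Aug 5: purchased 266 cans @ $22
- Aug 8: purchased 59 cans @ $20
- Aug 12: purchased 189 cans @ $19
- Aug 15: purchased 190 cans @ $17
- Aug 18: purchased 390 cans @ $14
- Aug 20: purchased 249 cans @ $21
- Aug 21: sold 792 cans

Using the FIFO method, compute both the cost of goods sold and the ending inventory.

COGS = $16,561; ending inventory = $12,627

Aug 21, 792 sold [FIFO — oldest first]: 202 @ $23 + 266 @ $22 + 59 @ $20 + 189 @ $19 + 76 @ $17 = $16,561
Ending inventory: 114 @ $17 + 390 @ $14 + 249 @ $21 = $12,627
Check: goods available $29,188 = COGS $16,561 + ending $12,627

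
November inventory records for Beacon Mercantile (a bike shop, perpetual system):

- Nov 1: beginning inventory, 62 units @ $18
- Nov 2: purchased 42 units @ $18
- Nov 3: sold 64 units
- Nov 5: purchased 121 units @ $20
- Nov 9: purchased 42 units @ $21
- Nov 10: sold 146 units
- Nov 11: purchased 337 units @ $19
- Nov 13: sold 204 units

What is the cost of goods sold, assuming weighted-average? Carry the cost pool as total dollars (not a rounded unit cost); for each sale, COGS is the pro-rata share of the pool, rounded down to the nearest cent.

After Nov 1: 62 on hand, pool $1,116.00 (≈ $18.0000 each)
After Nov 2: 104 on hand, pool $1,872.00 (≈ $18.0000 each)
Nov 3, sell 64: 64/104 × $1,872.00 → $1,152.00
After Nov 5: 161 on hand, pool $3,140.00 (≈ $19.5031 each)
After Nov 9: 203 on hand, pool $4,022.00 (≈ $19.8128 each)
Nov 10, sell 146: 146/203 × $4,022.00 → $2,892.66
After Nov 11: 394 on hand, pool $7,532.34 (≈ $19.1176 each)
Nov 13, sell 204: 204/394 × $7,532.34 → $3,899.99
Total COGS = $1,152.00 + $2,892.66 + $3,899.99 = $7,944.65
Ending inventory (cost pool remaining) = $3,632.35
Check: goods available $11,577.00 = COGS $7,944.65 + ending $3,632.35

COGS = $7,944.65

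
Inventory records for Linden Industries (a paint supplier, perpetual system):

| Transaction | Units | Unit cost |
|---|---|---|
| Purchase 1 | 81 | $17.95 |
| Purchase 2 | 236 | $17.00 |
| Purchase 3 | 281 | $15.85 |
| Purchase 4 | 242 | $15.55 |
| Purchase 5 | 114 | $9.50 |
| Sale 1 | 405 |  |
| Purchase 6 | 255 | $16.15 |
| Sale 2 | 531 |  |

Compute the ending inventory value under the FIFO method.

Ending inventory = $4,289.25

Sale 1 (405) [FIFO — oldest first]: 81 @ $17.95 + 236 @ $17.00 + 88 @ $15.85 = $6,860.75
Sale 2 (531) [FIFO — oldest first]: 193 @ $15.85 + 242 @ $15.55 + 96 @ $9.50 = $7,734.15
Total COGS = $6,860.75 + $7,734.15 = $14,594.90
Ending inventory: 18 @ $9.50 + 255 @ $16.15 = $4,289.25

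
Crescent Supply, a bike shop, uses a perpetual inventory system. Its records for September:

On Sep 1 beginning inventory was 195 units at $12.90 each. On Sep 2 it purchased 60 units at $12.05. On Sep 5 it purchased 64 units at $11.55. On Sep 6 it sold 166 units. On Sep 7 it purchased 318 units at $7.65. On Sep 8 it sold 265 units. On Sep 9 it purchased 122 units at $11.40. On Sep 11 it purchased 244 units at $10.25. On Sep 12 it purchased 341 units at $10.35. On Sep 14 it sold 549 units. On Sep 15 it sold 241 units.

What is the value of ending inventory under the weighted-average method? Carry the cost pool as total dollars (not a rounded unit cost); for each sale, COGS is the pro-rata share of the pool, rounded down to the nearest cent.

Ending inventory = $1,255.54

After Sep 1: 195 on hand, pool $2,515.50 (≈ $12.9000 each)
After Sep 2: 255 on hand, pool $3,238.50 (≈ $12.7000 each)
After Sep 5: 319 on hand, pool $3,977.70 (≈ $12.4693 each)
Sep 6, sell 166: 166/319 × $3,977.70 → $2,069.90
After Sep 7: 471 on hand, pool $4,340.50 (≈ $9.2155 each)
Sep 8, sell 265: 265/471 × $4,340.50 → $2,442.10
After Sep 9: 328 on hand, pool $3,289.20 (≈ $10.0280 each)
After Sep 11: 572 on hand, pool $5,790.20 (≈ $10.1227 each)
After Sep 12: 913 on hand, pool $9,319.55 (≈ $10.2076 each)
Sep 14, sell 549: 549/913 × $9,319.55 → $5,603.97
Sep 15, sell 241: 241/364 × $3,715.58 → $2,460.04
Total COGS = $2,069.90 + $2,442.10 + $5,603.97 + $2,460.04 = $12,576.01
Ending inventory (cost pool remaining) = $1,255.54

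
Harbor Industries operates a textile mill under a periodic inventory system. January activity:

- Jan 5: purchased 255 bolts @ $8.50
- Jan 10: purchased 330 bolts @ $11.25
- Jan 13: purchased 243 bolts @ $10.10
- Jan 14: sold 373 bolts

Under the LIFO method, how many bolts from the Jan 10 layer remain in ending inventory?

200

Jan 14, 373 sold [LIFO — newest first]: 243 @ $10.10 + 130 @ $11.25 = $3,916.80
Ending inventory: 255 @ $8.50 + 200 @ $11.25 = $4,417.50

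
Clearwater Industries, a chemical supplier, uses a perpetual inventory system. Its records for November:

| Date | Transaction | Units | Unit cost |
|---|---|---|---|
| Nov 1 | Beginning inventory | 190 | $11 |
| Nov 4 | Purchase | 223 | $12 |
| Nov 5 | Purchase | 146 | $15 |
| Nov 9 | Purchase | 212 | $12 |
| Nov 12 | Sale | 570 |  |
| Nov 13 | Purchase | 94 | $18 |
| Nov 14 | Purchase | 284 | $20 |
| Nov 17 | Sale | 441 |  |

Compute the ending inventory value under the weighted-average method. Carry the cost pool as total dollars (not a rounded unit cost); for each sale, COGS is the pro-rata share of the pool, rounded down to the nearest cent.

Ending inventory = $2,347.35

After Nov 1: 190 on hand, pool $2,090.00 (≈ $11.0000 each)
After Nov 4: 413 on hand, pool $4,766.00 (≈ $11.5400 each)
After Nov 5: 559 on hand, pool $6,956.00 (≈ $12.4436 each)
After Nov 9: 771 on hand, pool $9,500.00 (≈ $12.3217 each)
Nov 12, sell 570: 570/771 × $9,500.00 → $7,023.34
After Nov 13: 295 on hand, pool $4,168.66 (≈ $14.1311 each)
After Nov 14: 579 on hand, pool $9,848.66 (≈ $17.0098 each)
Nov 17, sell 441: 441/579 × $9,848.66 → $7,501.31
Total COGS = $7,023.34 + $7,501.31 = $14,524.65
Ending inventory (cost pool remaining) = $2,347.35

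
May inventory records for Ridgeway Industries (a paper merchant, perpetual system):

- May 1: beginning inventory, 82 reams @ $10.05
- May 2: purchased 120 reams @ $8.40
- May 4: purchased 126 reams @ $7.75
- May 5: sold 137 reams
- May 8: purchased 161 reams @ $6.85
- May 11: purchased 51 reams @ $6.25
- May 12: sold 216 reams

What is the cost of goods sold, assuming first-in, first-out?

May 5, 137 sold [FIFO — oldest first]: 82 @ $10.05 + 55 @ $8.40 = $1,286.10
May 12, 216 sold [FIFO — oldest first]: 65 @ $8.40 + 126 @ $7.75 + 25 @ $6.85 = $1,693.75
Total COGS = $1,286.10 + $1,693.75 = $2,979.85
Ending inventory: 136 @ $6.85 + 51 @ $6.25 = $1,250.35

COGS = $2,979.85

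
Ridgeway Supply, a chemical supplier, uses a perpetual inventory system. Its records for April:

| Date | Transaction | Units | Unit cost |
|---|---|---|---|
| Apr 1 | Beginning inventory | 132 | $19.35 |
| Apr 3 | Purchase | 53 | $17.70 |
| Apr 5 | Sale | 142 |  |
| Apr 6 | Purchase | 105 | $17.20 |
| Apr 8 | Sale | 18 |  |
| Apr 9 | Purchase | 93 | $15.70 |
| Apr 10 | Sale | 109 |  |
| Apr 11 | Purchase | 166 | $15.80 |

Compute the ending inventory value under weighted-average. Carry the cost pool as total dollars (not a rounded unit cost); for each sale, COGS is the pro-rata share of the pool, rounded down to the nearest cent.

Ending inventory = $4,544.68

After Apr 1: 132 on hand, pool $2,554.20 (≈ $19.3500 each)
After Apr 3: 185 on hand, pool $3,492.30 (≈ $18.8773 each)
Apr 5, sell 142: 142/185 × $3,492.30 → $2,680.57
After Apr 6: 148 on hand, pool $2,617.73 (≈ $17.6874 each)
Apr 8, sell 18: 18/148 × $2,617.73 → $318.37
After Apr 9: 223 on hand, pool $3,759.46 (≈ $16.8586 each)
Apr 10, sell 109: 109/223 × $3,759.46 → $1,837.58
After Apr 11: 280 on hand, pool $4,544.68 (≈ $16.2310 each)
Total COGS = $2,680.57 + $318.37 + $1,837.58 = $4,836.52
Ending inventory (cost pool remaining) = $4,544.68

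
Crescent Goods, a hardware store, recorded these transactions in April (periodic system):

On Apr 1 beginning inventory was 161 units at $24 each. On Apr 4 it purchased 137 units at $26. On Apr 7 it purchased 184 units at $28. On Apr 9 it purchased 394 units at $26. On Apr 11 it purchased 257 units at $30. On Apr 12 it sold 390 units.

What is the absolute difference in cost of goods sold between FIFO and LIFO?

$1,166

FIFO COGS: 161 @ $24 + 137 @ $26 + 92 @ $28 = $10,002
LIFO COGS: 257 @ $30 + 133 @ $26 = $11,168
Difference = |$10,002 − $11,168| = $1,166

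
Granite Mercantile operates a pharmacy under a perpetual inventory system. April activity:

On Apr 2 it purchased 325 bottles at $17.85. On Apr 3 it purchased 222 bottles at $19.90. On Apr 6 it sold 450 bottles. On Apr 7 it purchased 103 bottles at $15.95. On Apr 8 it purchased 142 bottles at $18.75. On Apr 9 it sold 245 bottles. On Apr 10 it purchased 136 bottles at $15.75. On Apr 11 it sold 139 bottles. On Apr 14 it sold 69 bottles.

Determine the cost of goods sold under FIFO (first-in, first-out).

Apr 6, 450 sold [FIFO — oldest first]: 325 @ $17.85 + 125 @ $19.90 = $8,288.75
Apr 9, 245 sold [FIFO — oldest first]: 97 @ $19.90 + 103 @ $15.95 + 45 @ $18.75 = $4,416.90
Apr 11, 139 sold [FIFO — oldest first]: 97 @ $18.75 + 42 @ $15.75 = $2,480.25
Apr 14, 69 sold [FIFO — oldest first]: 69 @ $15.75 = $1,086.75
Total COGS = $8,288.75 + $4,416.90 + $2,480.25 + $1,086.75 = $16,272.65
Ending inventory: 25 @ $15.75 = $393.75

COGS = $16,272.65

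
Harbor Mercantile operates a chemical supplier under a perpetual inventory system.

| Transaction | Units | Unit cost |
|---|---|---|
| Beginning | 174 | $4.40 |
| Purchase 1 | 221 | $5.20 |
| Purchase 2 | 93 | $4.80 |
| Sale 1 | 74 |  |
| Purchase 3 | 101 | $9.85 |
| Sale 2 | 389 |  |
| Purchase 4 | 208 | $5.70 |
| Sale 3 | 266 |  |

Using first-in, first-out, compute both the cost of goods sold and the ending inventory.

Sale 1 (74) [FIFO — oldest first]: 74 @ $4.40 = $325.60
Sale 2 (389) [FIFO — oldest first]: 100 @ $4.40 + 221 @ $5.20 + 68 @ $4.80 = $1,915.60
Sale 3 (266) [FIFO — oldest first]: 25 @ $4.80 + 101 @ $9.85 + 140 @ $5.70 = $1,912.85
Total COGS = $325.60 + $1,915.60 + $1,912.85 = $4,154.05
Ending inventory: 68 @ $5.70 = $387.60

COGS = $4,154.05; ending inventory = $387.60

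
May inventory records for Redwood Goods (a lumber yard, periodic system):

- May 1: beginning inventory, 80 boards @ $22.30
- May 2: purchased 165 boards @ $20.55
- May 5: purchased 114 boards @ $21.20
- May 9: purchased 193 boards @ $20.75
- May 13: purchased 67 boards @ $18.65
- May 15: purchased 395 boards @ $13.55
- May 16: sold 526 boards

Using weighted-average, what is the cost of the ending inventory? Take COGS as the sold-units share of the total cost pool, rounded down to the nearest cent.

May 16, sell 526: 526/1014 × $18,198.10 → $9,440.04
Ending inventory (cost pool remaining) = $8,758.06

Ending inventory = $8,758.06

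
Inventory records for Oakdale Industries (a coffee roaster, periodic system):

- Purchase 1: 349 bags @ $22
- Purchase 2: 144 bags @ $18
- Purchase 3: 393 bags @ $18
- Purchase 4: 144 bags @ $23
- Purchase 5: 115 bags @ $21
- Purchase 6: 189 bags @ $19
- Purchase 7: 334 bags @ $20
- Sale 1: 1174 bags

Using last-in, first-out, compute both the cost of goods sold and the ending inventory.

COGS = $23,054; ending inventory = $10,288

Sale 1 (1174) [LIFO — newest first]: 334 @ $20 + 189 @ $19 + 115 @ $21 + 144 @ $23 + 392 @ $18 = $23,054
Ending inventory: 349 @ $22 + 144 @ $18 + 1 @ $18 = $10,288
Check: goods available $33,342 = COGS $23,054 + ending $10,288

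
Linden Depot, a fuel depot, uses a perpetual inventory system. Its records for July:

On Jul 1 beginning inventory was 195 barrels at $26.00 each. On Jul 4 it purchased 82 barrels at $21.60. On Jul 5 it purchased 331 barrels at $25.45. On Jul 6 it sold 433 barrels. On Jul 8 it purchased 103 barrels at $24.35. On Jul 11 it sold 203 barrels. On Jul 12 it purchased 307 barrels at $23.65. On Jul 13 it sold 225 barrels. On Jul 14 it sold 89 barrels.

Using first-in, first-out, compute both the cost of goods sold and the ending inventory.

COGS = $23,425.55; ending inventory = $1,608.20

Jul 6, 433 sold [FIFO — oldest first]: 195 @ $26.00 + 82 @ $21.60 + 156 @ $25.45 = $10,811.40
Jul 11, 203 sold [FIFO — oldest first]: 175 @ $25.45 + 28 @ $24.35 = $5,135.55
Jul 13, 225 sold [FIFO — oldest first]: 75 @ $24.35 + 150 @ $23.65 = $5,373.75
Jul 14, 89 sold [FIFO — oldest first]: 89 @ $23.65 = $2,104.85
Total COGS = $10,811.40 + $5,135.55 + $5,373.75 + $2,104.85 = $23,425.55
Ending inventory: 68 @ $23.65 = $1,608.20
Check: goods available $25,033.75 = COGS $23,425.55 + ending $1,608.20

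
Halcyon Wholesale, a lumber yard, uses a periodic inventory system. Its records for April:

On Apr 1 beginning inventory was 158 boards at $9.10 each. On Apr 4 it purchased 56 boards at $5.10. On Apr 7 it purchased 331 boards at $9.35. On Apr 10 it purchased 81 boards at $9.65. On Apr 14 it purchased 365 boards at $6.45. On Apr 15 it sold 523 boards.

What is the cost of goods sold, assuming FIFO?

COGS = $4,612.55

Apr 15, 523 sold [FIFO — oldest first]: 158 @ $9.10 + 56 @ $5.10 + 309 @ $9.35 = $4,612.55
Ending inventory: 22 @ $9.35 + 81 @ $9.65 + 365 @ $6.45 = $3,341.60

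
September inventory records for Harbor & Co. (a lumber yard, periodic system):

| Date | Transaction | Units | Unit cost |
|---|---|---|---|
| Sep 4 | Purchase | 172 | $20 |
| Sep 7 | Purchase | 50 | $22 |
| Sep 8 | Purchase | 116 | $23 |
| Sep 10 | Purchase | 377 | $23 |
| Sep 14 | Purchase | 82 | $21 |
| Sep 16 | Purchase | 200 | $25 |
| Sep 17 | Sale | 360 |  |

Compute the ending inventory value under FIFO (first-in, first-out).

Sep 17, 360 sold [FIFO — oldest first]: 172 @ $20 + 50 @ $22 + 116 @ $23 + 22 @ $23 = $7,714
Ending inventory: 355 @ $23 + 82 @ $21 + 200 @ $25 = $14,887
Check: goods available $22,601 = COGS $7,714 + ending $14,887

Ending inventory = $14,887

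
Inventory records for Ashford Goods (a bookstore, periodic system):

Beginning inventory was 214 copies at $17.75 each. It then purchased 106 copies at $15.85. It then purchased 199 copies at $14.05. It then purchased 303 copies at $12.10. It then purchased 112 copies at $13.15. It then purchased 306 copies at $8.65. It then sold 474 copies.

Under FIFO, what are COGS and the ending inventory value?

COGS = $7,642.30; ending inventory = $8,418.25

Sale 1 (474) [FIFO — oldest first]: 214 @ $17.75 + 106 @ $15.85 + 154 @ $14.05 = $7,642.30
Ending inventory: 45 @ $14.05 + 303 @ $12.10 + 112 @ $13.15 + 306 @ $8.65 = $8,418.25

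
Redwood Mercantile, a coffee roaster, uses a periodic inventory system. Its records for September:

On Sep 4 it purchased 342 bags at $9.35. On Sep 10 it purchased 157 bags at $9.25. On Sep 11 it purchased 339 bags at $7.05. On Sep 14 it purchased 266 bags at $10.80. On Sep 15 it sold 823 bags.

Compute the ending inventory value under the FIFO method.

Sep 15, 823 sold [FIFO — oldest first]: 342 @ $9.35 + 157 @ $9.25 + 324 @ $7.05 = $6,934.15
Ending inventory: 15 @ $7.05 + 266 @ $10.80 = $2,978.55

Ending inventory = $2,978.55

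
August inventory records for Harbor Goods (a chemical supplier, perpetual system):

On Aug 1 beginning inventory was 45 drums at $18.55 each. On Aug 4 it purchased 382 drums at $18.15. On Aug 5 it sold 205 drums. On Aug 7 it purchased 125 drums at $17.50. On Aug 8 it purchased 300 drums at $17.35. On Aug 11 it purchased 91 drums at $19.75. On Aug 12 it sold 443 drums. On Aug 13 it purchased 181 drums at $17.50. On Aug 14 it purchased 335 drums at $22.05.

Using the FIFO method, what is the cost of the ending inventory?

Aug 5, 205 sold [FIFO — oldest first]: 45 @ $18.55 + 160 @ $18.15 = $3,738.75
Aug 12, 443 sold [FIFO — oldest first]: 222 @ $18.15 + 125 @ $17.50 + 96 @ $17.35 = $7,882.40
Total COGS = $3,738.75 + $7,882.40 = $11,621.15
Ending inventory: 204 @ $17.35 + 91 @ $19.75 + 181 @ $17.50 + 335 @ $22.05 = $15,890.90

Ending inventory = $15,890.90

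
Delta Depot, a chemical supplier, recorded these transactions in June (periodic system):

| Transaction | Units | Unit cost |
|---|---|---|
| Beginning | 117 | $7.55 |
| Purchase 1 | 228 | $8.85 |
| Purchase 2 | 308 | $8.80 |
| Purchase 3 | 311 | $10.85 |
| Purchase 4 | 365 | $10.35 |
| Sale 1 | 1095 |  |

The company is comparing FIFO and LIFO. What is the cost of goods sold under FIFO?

FIFO COGS: 117 @ $7.55 + 228 @ $8.85 + 308 @ $8.80 + 311 @ $10.85 + 131 @ $10.35 = $10,341.75
LIFO COGS: 365 @ $10.35 + 311 @ $10.85 + 308 @ $8.80 + 111 @ $8.85 = $10,844.85

COGS = $10,341.75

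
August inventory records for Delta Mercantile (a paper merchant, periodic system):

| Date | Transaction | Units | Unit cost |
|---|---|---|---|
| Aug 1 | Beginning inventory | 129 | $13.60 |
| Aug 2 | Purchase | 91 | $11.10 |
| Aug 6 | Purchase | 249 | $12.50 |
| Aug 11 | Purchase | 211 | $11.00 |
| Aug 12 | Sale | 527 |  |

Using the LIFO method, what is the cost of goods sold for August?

Aug 12, 527 sold [LIFO — newest first]: 211 @ $11.00 + 249 @ $12.50 + 67 @ $11.10 = $6,177.20
Ending inventory: 129 @ $13.60 + 24 @ $11.10 = $2,020.80
Check: goods available $8,198.00 = COGS $6,177.20 + ending $2,020.80

COGS = $6,177.20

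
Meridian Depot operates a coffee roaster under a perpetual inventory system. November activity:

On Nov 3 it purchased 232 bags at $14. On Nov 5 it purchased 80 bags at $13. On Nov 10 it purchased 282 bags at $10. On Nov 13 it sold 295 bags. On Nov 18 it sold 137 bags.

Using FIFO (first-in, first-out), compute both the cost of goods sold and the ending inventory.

COGS = $5,488; ending inventory = $1,620

Nov 13, 295 sold [FIFO — oldest first]: 232 @ $14 + 63 @ $13 = $4,067
Nov 18, 137 sold [FIFO — oldest first]: 17 @ $13 + 120 @ $10 = $1,421
Total COGS = $4,067 + $1,421 = $5,488
Ending inventory: 162 @ $10 = $1,620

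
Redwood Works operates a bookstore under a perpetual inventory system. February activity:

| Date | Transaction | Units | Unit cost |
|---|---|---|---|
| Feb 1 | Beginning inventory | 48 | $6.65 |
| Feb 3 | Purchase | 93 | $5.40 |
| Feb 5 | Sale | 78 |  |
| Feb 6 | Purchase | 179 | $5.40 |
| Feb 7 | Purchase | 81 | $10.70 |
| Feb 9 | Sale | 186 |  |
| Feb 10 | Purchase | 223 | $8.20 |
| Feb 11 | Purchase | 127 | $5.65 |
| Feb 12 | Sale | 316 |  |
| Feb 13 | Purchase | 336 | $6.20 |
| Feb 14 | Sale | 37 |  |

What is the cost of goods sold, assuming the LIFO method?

COGS = $4,351.65

Feb 5, 78 sold [LIFO — newest first]: 78 @ $5.40 = $421.20
Feb 9, 186 sold [LIFO — newest first]: 81 @ $10.70 + 105 @ $5.40 = $1,433.70
Feb 12, 316 sold [LIFO — newest first]: 127 @ $5.65 + 189 @ $8.20 = $2,267.35
Feb 14, 37 sold [LIFO — newest first]: 37 @ $6.20 = $229.40
Total COGS = $421.20 + $1,433.70 + $2,267.35 + $229.40 = $4,351.65
Ending inventory: 48 @ $6.65 + 15 @ $5.40 + 74 @ $5.40 + 34 @ $8.20 + 299 @ $6.20 = $2,932.40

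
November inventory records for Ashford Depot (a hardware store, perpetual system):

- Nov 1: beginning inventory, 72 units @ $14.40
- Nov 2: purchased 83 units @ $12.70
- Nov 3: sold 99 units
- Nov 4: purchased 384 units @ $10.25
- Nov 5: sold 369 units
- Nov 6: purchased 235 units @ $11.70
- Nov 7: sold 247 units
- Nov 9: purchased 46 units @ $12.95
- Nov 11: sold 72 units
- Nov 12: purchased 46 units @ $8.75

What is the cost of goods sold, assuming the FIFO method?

COGS = $8,944.75

Nov 3, 99 sold [FIFO — oldest first]: 72 @ $14.40 + 27 @ $12.70 = $1,379.70
Nov 5, 369 sold [FIFO — oldest first]: 56 @ $12.70 + 313 @ $10.25 = $3,919.45
Nov 7, 247 sold [FIFO — oldest first]: 71 @ $10.25 + 176 @ $11.70 = $2,786.95
Nov 11, 72 sold [FIFO — oldest first]: 59 @ $11.70 + 13 @ $12.95 = $858.65
Total COGS = $1,379.70 + $3,919.45 + $2,786.95 + $858.65 = $8,944.75
Ending inventory: 33 @ $12.95 + 46 @ $8.75 = $829.85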